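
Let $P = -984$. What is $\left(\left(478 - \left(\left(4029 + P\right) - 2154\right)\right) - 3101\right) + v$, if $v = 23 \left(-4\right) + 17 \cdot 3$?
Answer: $-3555$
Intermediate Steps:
$v = -41$ ($v = -92 + 51 = -41$)
$\left(\left(478 - \left(\left(4029 + P\right) - 2154\right)\right) - 3101\right) + v = \left(\left(478 - \left(\left(4029 - 984\right) - 2154\right)\right) - 3101\right) - 41 = \left(\left(478 - \left(3045 - 2154\right)\right) - 3101\right) - 41 = \left(\left(478 - 891\right) - 3101\right) - 41 = \left(-413 - 3101\right) - 41 = -3514 - 41 = -3555$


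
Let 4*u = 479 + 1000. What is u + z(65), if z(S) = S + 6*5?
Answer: 1859/4 ≈ 464.75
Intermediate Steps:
z(S) = 30 + S (z(S) = S + 30 = 30 + S)
u = 1479/4 (u = (479 + 1000)/4 = (¼)*1479 = 1479/4 ≈ 369.75)
u + z(65) = 1479/4 + (30 + 65) = 1479/4 + 95 = 1859/4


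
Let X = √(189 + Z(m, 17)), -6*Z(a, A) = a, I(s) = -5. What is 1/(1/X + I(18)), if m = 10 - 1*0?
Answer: -2810/14047 - √1686/14047 ≈ -0.20297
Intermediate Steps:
m = 10 (m = 10 + 0 = 10)
Z(a, A) = -a/6
X = √1686/3 (X = √(189 - ⅙*10) = √(189 - 5/3) = √(562/3) = √1686/3 ≈ 13.687)
1/(1/X + I(18)) = 1/(1/(√1686/3) - 5) = 1/(√1686/562 - 5) = 1/(-5 + √1686/562)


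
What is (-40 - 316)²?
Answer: 126736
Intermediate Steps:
(-40 - 316)² = (-356)² = 126736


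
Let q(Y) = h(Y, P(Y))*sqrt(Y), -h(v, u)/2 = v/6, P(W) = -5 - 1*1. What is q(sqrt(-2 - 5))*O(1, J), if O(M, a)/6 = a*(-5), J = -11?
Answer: -110*(-7)**(3/4) ≈ 334.73 - 334.73*I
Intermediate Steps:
O(M, a) = -30*a (O(M, a) = 6*(a*(-5)) = 6*(-5*a) = -30*a)
P(W) = -6 (P(W) = -5 - 1 = -6)
h(v, u) = -v/3 (h(v, u) = -2*v/6 = -v/3)
q(Y) = -Y**(3/2)/3 (q(Y) = (-Y/3)*sqrt(Y) = -Y**(3/2)/3)
q(sqrt(-2 - 5))*O(1, J) = (-(-2 - 5)**(3/4)/3)*(-30*(-11)) = -(-7)**(3/4)/3*330 = -7**(3/4)*I**(3/2)/3*330 = -110*7**(3/4)*I**(3/2)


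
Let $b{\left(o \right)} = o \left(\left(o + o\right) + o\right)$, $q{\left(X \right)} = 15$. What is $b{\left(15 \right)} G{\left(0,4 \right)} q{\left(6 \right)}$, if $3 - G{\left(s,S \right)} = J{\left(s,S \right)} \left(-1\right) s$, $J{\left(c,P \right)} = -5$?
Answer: $30375$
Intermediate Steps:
$b{\left(o \right)} = 3 o^{2}$ ($b{\left(o \right)} = o \left(2 o + o\right) = o 3 o = 3 o^{2}$)
$G{\left(s,S \right)} = 3 - 5 s$ ($G{\left(s,S \right)} = 3 - \left(-5\right) \left(-1\right) s = 3 - 5 s$)
$b{\left(15 \right)} G{\left(0,4 \right)} q{\left(6 \right)} = 3 \cdot 15^{2} \left(3 - 0\right) 15 = 3 \cdot 225 \left(3 + 0\right) 15 = 675 \cdot 3 \cdot 15 = 2025 \cdot 15 = 30375$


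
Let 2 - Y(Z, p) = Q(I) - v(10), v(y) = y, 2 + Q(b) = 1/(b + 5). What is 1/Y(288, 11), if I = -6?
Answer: 1/15 ≈ 0.066667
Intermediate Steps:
Q(b) = -2 + 1/(5 + b) (Q(b) = -2 + 1/(b + 5) = -2 + 1/(5 + b))
Y(Z, p) = 15 (Y(Z, p) = 2 - ((-9 - 2*(-6))/(5 - 6) - 1*10) = 2 - ((-9 + 12)/(-1) - 10) = 2 - (-1*3 - 10) = 2 - (-3 - 10) = 2 - 1*(-13) = 2 + 13 = 15)
1/Y(288, 11) = 1/15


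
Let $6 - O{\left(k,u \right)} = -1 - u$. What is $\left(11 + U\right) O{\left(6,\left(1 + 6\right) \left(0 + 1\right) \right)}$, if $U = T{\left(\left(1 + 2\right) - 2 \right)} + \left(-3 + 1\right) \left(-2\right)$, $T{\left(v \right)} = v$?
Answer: $224$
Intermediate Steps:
$O{\left(k,u \right)} = 7 + u$ ($O{\left(k,u \right)} = 6 - \left(-1 - u\right) = 6 + \left(1 + u\right) = 7 + u$)
$U = 5$ ($U = \left(\left(1 + 2\right) - 2\right) + \left(-3 + 1\right) \left(-2\right) = \left(3 - 2\right) - -4 = 1 + 4 = 5$)
$\left(11 + U\right) O{\left(6,\left(1 + 6\right) \left(0 + 1\right) \right)} = \left(11 + 5\right) \left(7 + \left(1 + 6\right) \left(0 + 1\right)\right) = 16 \left(7 + 7 \cdot 1\right) = 16 \left(7 + 7\right) = 16 \cdot 14 = 224$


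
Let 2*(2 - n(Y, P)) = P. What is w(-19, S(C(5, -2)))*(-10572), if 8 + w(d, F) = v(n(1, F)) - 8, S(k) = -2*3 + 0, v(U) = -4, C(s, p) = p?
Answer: 211440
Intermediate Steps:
n(Y, P) = 2 - P/2
S(k) = -6 (S(k) = -6 + 0 = -6)
w(d, F) = -20 (w(d, F) = -8 + (-4 - 8) = -8 - 12 = -20)
w(-19, S(C(5, -2)))*(-10572) = -20*(-10572) = 211440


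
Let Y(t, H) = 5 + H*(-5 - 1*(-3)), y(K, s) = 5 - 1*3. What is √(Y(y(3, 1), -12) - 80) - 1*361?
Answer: -361 + I*√51 ≈ -361.0 + 7.1414*I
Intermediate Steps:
y(K, s) = 2 (y(K, s) = 5 - 3 = 2)
Y(t, H) = 5 - 2*H (Y(t, H) = 5 + H*(-5 + 3) = 5 + H*(-2) = 5 - 2*H)
√(Y(y(3, 1), -12) - 80) - 1*361 = √((5 - 2*(-12)) - 80) - 1*361 = √((5 + 24) - 80) - 361 = √(29 - 80) - 361 = √(-51) - 361 = I*√51 - 361 = -361 + I*√51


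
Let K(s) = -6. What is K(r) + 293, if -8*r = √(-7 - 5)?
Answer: 287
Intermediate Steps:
r = -I*√3/4 (r = -√(-7 - 5)/8 = -I*√3/4 ≈ -0.43301*I)
K(r) + 293 = -6 + 293 = 287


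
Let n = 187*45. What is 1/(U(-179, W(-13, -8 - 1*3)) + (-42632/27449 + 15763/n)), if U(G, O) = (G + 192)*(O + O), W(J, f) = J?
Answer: -20998485/7090766993 ≈ -0.0029614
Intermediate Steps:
n = 8415
U(G, O) = 2*O*(192 + G) (U(G, O) = (192 + G)*(2*O) = 2*O*(192 + G))
1/(U(-179, W(-13, -8 - 1*3)) + (-42632/27449 + 15763/n)) = 1/(2*(-13)*(192 - 179) + (-42632/27449 + 15763/8415)) = 1/(2*(-13)*13 + (-42632*1/27449 + 15763*(1/8415))) = 1/(-338 + (-42632/27449 + 1433/765)) = 1/(-338 + 6720937/20998485) = 1/(-7090766993/20998485) = -20998485/7090766993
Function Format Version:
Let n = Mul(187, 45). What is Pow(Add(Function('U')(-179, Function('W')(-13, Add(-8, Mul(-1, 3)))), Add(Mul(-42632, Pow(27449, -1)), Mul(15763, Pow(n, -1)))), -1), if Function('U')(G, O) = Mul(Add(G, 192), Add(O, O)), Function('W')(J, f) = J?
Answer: Rational(-20998485, 7090766993) ≈ -0.0029614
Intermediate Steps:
n = 8415
Function('U')(G, O) = Mul(2, O, Add(192, G)) (Function('U')(G, O) = Mul(Add(192, G), Mul(2, O)) = Mul(2, O, Add(192, G)))
Pow(Add(Function('U')(-179, Function('W')(-13, Add(-8, Mul(-1, 3)))), Add(Mul(-42632, Pow(27449, -1)), Mul(15763, Pow(n, -1)))), -1) = Pow(Add(Mul(2, -13, Add(192, -179)), Add(Mul(-42632, Pow(27449, -1)), Mul(15763, Pow(8415, -1)))), -1) = Pow(Add(Mul(2, -13, 13), Add(Mul(-42632, Rational(1, 27449)), Mul(15763, Rational(1, 8415)))), -1) = Pow(Add(-338, Add(Rational(-42632, 27449), Rational(1433, 765))), -1) = Pow(Add(-338, Rational(6720937, 20998485)), -1) = Pow(Rational(-7090766993, 20998485), -1) = Rational(-20998485, 7090766993)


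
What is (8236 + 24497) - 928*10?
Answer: 23453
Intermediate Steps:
(8236 + 24497) - 928*10 = 32733 - 9280 = 23453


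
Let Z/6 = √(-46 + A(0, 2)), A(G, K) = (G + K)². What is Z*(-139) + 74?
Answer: 74 - 834*I*√42 ≈ 74.0 - 5404.9*I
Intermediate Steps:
Z = 6*I*√42 (Z = 6*√(-46 + (0 + 2)²) = 6*√(-46 + 2²) = 6*√(-46 + 4) = 6*√(-42) = 6*(I*√42) = 6*I*√42 ≈ 38.884*I)
Z*(-139) + 74 = (6*I*√42)*(-139) + 74 = -834*I*√42 + 74 = 74 - 834*I*√42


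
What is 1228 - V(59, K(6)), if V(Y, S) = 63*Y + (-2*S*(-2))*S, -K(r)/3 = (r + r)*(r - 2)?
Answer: -85433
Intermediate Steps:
K(r) = -6*r*(-2 + r) (K(r) = -3*(r + r)*(r - 2) = -3*2*r*(-2 + r) = -6*r*(-2 + r))
V(Y, S) = 4*S² + 63*Y (V(Y, S) = 63*Y + (4*S)*S = 63*Y + 4*S² = 4*S² + 63*Y)
1228 - V(59, K(6)) = 1228 - (4*(6*6*(2 - 1*6))² + 63*59) = 1228 - (4*(6*6*(2 - 6))² + 3717) = 1228 - (4*(6*6*(-4))² + 3717) = 1228 - (4*(-144)² + 3717) = 1228 - (4*20736 + 3717) = 1228 - (82944 + 3717) = 1228 - 1*86661 = 1228 - 86661 = -85433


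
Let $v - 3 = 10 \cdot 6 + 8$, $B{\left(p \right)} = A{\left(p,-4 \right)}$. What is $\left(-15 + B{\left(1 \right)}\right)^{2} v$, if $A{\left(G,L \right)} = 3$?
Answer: $10224$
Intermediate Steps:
$B{\left(p \right)} = 3$
$v = 71$ ($v = 3 + \left(10 \cdot 6 + 8\right) = 3 + \left(60 + 8\right) = 3 + 68 = 71$)
$\left(-15 + B{\left(1 \right)}\right)^{2} v = \left(-15 + 3\right)^{2} \cdot 71 = \left(-12\right)^{2} \cdot 71 = 144 \cdot 71 = 10224$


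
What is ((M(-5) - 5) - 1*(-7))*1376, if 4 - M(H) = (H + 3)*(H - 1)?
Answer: -8256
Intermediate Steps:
M(H) = 4 - (-1 + H)*(3 + H) (M(H) = 4 - (H + 3)*(H - 1) = 4 - (3 + H)*(-1 + H) = 4 - (-1 + H)*(3 + H))
((M(-5) - 5) - 1*(-7))*1376 = (((7 - 1*(-5)² - 2*(-5)) - 5) - 1*(-7))*1376 = (((7 - 1*25 + 10) - 5) + 7)*1376 = (((7 - 25 + 10) - 5) + 7)*1376 = ((-8 - 5) + 7)*1376 = (-13 + 7)*1376 = -6*1376 = -8256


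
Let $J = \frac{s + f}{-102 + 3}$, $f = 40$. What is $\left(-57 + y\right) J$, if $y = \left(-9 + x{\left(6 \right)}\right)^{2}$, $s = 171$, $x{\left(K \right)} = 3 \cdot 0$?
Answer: $- \frac{1688}{33} \approx -51.151$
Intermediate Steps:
$x{\left(K \right)} = 0$
$y = 81$ ($y = \left(-9 + 0\right)^{2} = \left(-9\right)^{2} = 81$)
$J = - \frac{211}{99}$ ($J = \frac{171 + 40}{-102 + 3} = \frac{211}{-99} = 211 \left(- \frac{1}{99}\right) = - \frac{211}{99} \approx -2.1313$)
$\left(-57 + y\right) J = \left(-57 + 81\right) \left(- \frac{211}{99}\right) = 24 \left(- \frac{211}{99}\right) = - \frac{1688}{33}$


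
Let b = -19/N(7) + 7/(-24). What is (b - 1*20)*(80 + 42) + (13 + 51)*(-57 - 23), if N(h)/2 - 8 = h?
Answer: -153457/20 ≈ -7672.9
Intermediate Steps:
N(h) = 16 + 2*h
b = -37/40 (b = -19/(16 + 2*7) + 7/(-24) = -19/(16 + 14) + 7*(-1/24) = -19/30 - 7/24 = -37/40 ≈ -0.92500)
(b - 1*20)*(80 + 42) + (13 + 51)*(-57 - 23) = (-37/40 - 1*20)*(80 + 42) + (13 + 51)*(-57 - 23) = (-37/40 - 20)*122 + 64*(-80) = -837/40*122 - 5120 = -51057/20 - 5120 = -153457/20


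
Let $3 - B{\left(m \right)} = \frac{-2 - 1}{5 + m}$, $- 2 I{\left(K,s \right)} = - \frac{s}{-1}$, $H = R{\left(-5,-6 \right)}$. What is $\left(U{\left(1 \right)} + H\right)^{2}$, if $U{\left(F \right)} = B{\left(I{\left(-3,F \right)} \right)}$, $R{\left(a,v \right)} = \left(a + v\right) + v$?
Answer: $\frac{1600}{9} \approx 177.78$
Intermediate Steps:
$R{\left(a,v \right)} = a + 2 v$
$H = -17$ ($H = -5 + 2 \left(-6\right) = -5 - 12 = -17$)
$I{\left(K,s \right)} = - \frac{s}{2}$ ($I{\left(K,s \right)} = - \frac{\left(-1\right) \frac{s}{-1}}{2} = - \frac{\left(-1\right) s \left(-1\right)}{2} = - \frac{\left(-1\right) \left(- s\right)}{2} = - \frac{s}{2}$)
$B{\left(m \right)} = 3 + \frac{3}{5 + m}$ ($B{\left(m \right)} = 3 - \frac{-2 - 1}{5 + m} = 3 - - \frac{3}{5 + m} = 3 + \frac{3}{5 + m}$)
$U{\left(F \right)} = \frac{3 \left(6 - \frac{F}{2}\right)}{5 - \frac{F}{2}}$
$\left(U{\left(1 \right)} + H\right)^{2} = \left(\frac{3 \left(-12 + 1\right)}{-10 + 1} - 17\right)^{2} = \left(3 \frac{1}{-9} \left(-11\right) - 17\right)^{2} = \left(3 \left(- \frac{1}{9}\right) \left(-11\right) - 17\right)^{2} = \left(\frac{11}{3} - 17\right)^{2} = \left(- \frac{40}{3}\right)^{2} = \frac{1600}{9}$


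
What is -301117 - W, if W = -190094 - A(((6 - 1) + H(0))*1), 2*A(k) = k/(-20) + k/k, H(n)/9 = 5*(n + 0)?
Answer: -888181/8 ≈ -1.1102e+5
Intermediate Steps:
H(n) = 45*n (H(n) = 9*(5*(n + 0)) = 9*(5*n) = 45*n)
A(k) = ½ - k/40 (A(k) = (k/(-20) + k/k)/2 = (k*(-1/20) + 1)/2 = (-k/20 + 1)/2 = (1 - k/20)/2 = ½ - k/40)
W = -1520755/8 (W = -190094 - (½ - ((6 - 1) + 45*0)/40) = -190094 - (½ - (5 + 0)/40) = -190094 - (½ - 1/8) = -190094 - (½ - 1/40*5) = -190094 - (½ - ⅛) = -190094 - 1*3/8 = -190094 - 3/8 = -1520755/8 ≈ -1.9009e+5)
-301117 - W = -301117 - 1*(-1520755/8) = -301117 + 1520755/8 = -888181/8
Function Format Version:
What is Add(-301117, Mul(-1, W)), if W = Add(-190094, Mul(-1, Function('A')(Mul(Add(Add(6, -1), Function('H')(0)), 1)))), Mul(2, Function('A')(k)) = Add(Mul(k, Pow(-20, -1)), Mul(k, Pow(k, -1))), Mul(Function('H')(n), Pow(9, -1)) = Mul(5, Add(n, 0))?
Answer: Rational(-888181, 8) ≈ -1.1102e+5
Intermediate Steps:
Function('H')(n) = Mul(45, n) (Function('H')(n) = Mul(9, Mul(5, Add(n, 0))) = Mul(9, Mul(5, n)) = Mul(45, n))
Function('A')(k) = Add(Rational(1, 2), Mul(Rational(-1, 40), k)) (Function('A')(k) = Mul(Rational(1, 2), Add(Mul(k, Pow(-20, -1)), Mul(k, Pow(k, -1)))) = Mul(Rational(1, 2), Add(Mul(k, Rational(-1, 20)), 1)) = Mul(Rational(1, 2), Add(Mul(Rational(-1, 20), k), 1)) = Mul(Rational(1, 2), Add(1, Mul(Rational(-1, 20), k))) = Add(Rational(1, 2), Mul(Rational(-1, 40), k)))
W = Rational(-1520755, 8) (W = Add(-190094, Mul(-1, Add(Rational(1, 2), Mul(Rational(-1, 40), Mul(Add(Add(6, -1), Mul(45, 0)), 1))))) = Add(-190094, Mul(-1, Add(Rational(1, 2), Mul(Rational(-1, 40), Mul(Add(5, 0), 1))))) = Add(-190094, Mul(-1, Add(Rational(1, 2), Mul(Rational(-1, 40), Mul(5, 1))))) = Add(-190094, Mul(-1, Add(Rational(1, 2), Mul(Rational(-1, 40), 5)))) = Add(-190094, Mul(-1, Add(Rational(1, 2), Rational(-1, 8)))) = Add(-190094, Mul(-1, Rational(3, 8))) = Add(-190094, Rational(-3, 8)) = Rational(-1520755, 8) ≈ -1.9009e+5)
Add(-301117, Mul(-1, W)) = Add(-301117, Mul(-1, Rational(-1520755, 8))) = Add(-301117, Rational(1520755, 8)) = Rational(-888181, 8)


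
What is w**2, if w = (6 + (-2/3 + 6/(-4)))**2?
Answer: 279841/1296 ≈ 215.93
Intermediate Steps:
w = 529/36 (w = (6 + (-2*1/3 + 6*(-1/4)))**2 = (6 + (-2/3 - 3/2))**2 = (6 - 13/6)**2 = (23/6)**2 = 529/36 ≈ 14.694)
w**2 = (529/36)**2 = 279841/1296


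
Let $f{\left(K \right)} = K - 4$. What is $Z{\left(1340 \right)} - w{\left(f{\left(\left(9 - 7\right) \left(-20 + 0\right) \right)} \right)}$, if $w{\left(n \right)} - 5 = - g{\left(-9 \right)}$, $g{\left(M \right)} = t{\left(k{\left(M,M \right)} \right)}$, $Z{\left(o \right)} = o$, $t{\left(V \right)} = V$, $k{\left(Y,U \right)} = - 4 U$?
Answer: $1371$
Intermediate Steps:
$g{\left(M \right)} = - 4 M$
$f{\left(K \right)} = -4 + K$
$w{\left(n \right)} = -31$ ($w{\left(n \right)} = 5 - \left(-4\right) \left(-9\right) = 5 - 36 = -31$)
$Z{\left(1340 \right)} - w{\left(f{\left(\left(9 - 7\right) \left(-20 + 0\right) \right)} \right)} = 1340 - -31 = 1340 + 31 = 1371$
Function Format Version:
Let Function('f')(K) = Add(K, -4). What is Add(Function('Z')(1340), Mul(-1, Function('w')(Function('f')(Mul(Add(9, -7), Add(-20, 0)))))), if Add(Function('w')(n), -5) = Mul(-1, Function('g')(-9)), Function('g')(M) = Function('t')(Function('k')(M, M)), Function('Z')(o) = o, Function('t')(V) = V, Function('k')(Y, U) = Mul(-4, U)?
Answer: 1371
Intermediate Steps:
Function('g')(M) = Mul(-4, M)
Function('f')(K) = Add(-4, K)
Function('w')(n) = -31 (Function('w')(n) = Add(5, Mul(-1, Mul(-4, -9))) = Add(5, Mul(-1, 36)) = Add(5, -36) = -31)
Add(Function('Z')(1340), Mul(-1, Function('w')(Function('f')(Mul(Add(9, -7), Add(-20, 0)))))) = Add(1340, Mul(-1, -31)) = Add(1340, 31) = 1371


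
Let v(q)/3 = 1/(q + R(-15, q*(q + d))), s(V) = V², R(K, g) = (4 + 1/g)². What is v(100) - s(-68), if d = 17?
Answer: -73425627901024/15879333601 ≈ -4624.0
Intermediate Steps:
v(q) = 3/(q + (1 + 4*q*(17 + q))²/(q²*(17 + q)²)) (v(q) = 3/(q + (1 + 4*(q*(q + 17)))²/(q*(q + 17))²) = 3/(q + (1 + 4*(q*(17 + q)))²/(q*(17 + q))²) = 3/(q + (1/(q²*(17 + q)²))*(1 + 4*q*(17 + q))²) = 3/(q + (1 + 4*q*(17 + q))²/(q²*(17 + q)²)))
v(100) - s(-68) = 3*100²*(17 + 100)²/((1 + 4*100*(17 + 100))² + 100³*(17 + 100)²) - 1*(-68)² = 3*10000*117²/((1 + 4*100*117)² + 1000000*117²) - 1*4624 = 3*10000*13689/((1 + 46800)² + 1000000*13689) - 4624 = 3*10000*13689/(46801² + 13689000000) - 4624 = 3*10000*13689/(2190333601 + 13689000000) - 4624 = 3*10000*13689/15879333601 - 4624 = 3*10000*13689*(1/15879333601) - 4624 = 410670000/15879333601 - 4624 = -73425627901024/15879333601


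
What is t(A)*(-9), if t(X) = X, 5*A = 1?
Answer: -9/5 ≈ -1.8000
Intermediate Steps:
A = 1/5 (A = (1/5)*1 = 1/5 ≈ 0.20000)
t(A)*(-9) = (1/5)*(-9) = -9/5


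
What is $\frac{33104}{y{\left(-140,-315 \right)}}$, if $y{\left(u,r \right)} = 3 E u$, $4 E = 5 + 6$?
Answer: $- \frac{33104}{1155} \approx -28.661$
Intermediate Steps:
$E = \frac{11}{4}$ ($E = \frac{5 + 6}{4} = \frac{1}{4} \cdot 11 = \frac{11}{4} \approx 2.75$)
$y{\left(u,r \right)} = \frac{33 u}{4}$ ($y{\left(u,r \right)} = 3 \cdot \frac{11}{4} u = \frac{33 u}{4}$)
$\frac{33104}{y{\left(-140,-315 \right)}} = \frac{33104}{\frac{33}{4} \left(-140\right)} = \frac{33104}{-1155} = 33104 \left(- \frac{1}{1155}\right) = - \frac{33104}{1155}$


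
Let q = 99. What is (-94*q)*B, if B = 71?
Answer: -660726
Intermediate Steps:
(-94*q)*B = -94*99*71 = -9306*71 = -660726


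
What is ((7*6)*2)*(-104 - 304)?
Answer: -34272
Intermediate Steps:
((7*6)*2)*(-104 - 304) = (42*2)*(-408) = 84*(-408) = -34272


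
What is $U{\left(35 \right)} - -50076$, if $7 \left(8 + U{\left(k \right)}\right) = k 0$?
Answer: $50068$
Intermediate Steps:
$U{\left(k \right)} = -8$ ($U{\left(k \right)} = -8 + \frac{k 0}{7} = -8 + \frac{1}{7} \cdot 0 = -8 + 0 = -8$)
$U{\left(35 \right)} - -50076 = -8 - -50076 = -8 + 50076 = 50068$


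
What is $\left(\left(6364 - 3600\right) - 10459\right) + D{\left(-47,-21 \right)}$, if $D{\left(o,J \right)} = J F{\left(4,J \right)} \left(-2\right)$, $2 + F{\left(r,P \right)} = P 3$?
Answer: $-10425$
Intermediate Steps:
$F{\left(r,P \right)} = -2 + 3 P$ ($F{\left(r,P \right)} = -2 + P 3 = -2 + 3 P$)
$D{\left(o,J \right)} = - 2 J \left(-2 + 3 J\right)$ ($D{\left(o,J \right)} = J \left(-2 + 3 J\right) \left(-2\right) = - 2 J \left(-2 + 3 J\right)$)
$\left(\left(6364 - 3600\right) - 10459\right) + D{\left(-47,-21 \right)} = \left(\left(6364 - 3600\right) - 10459\right) + 2 \left(-21\right) \left(2 - -63\right) = \left(2764 - 10459\right) + 2 \left(-21\right) \left(2 + 63\right) = -7695 + 2 \left(-21\right) 65 = -7695 - 2730 = -10425$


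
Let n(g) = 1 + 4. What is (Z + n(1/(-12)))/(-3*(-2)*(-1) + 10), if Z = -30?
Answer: -25/4 ≈ -6.2500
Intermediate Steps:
n(g) = 5
(Z + n(1/(-12)))/(-3*(-2)*(-1) + 10) = (-30 + 5)/(-3*(-2)*(-1) + 10) = -25/(6*(-1) + 10) = -25/(-6 + 10) = -25/4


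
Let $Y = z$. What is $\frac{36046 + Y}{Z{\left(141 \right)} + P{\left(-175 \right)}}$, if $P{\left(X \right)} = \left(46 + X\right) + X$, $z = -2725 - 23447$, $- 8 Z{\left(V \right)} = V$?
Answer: $- \frac{78992}{2573} \approx -30.7$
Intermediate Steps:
$Z{\left(V \right)} = - \frac{V}{8}$
$z = -26172$
$Y = -26172$
$P{\left(X \right)} = 46 + 2 X$
$\frac{36046 + Y}{Z{\left(141 \right)} + P{\left(-175 \right)}} = \frac{36046 - 26172}{\left(- \frac{1}{8}\right) 141 + \left(46 + 2 \left(-175\right)\right)} = \frac{9874}{- \frac{141}{8} + \left(46 - 350\right)} = \frac{9874}{- \frac{141}{8} - 304} = \frac{9874}{- \frac{2573}{8}} = 9874 \left(- \frac{8}{2573}\right) = - \frac{78992}{2573}$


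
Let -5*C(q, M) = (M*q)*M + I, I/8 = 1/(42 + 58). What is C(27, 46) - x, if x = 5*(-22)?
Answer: -1414552/125 ≈ -11316.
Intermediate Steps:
I = 2/25 (I = 8/(42 + 58) = 8/100 = 8*(1/100) = 2/25 ≈ 0.080000)
C(q, M) = -2/125 - q*M²/5 (C(q, M) = -((M*q)*M + 2/25)/5 = -(q*M² + 2/25)/5 = -(2/25 + q*M²)/5 = -2/125 - q*M²/5)
x = -110
C(27, 46) - x = (-2/125 - ⅕*27*46²) - 1*(-110) = (-2/125 - ⅕*27*2116) + 110 = (-2/125 - 57132/5) + 110 = -1428302/125 + 110 = -1414552/125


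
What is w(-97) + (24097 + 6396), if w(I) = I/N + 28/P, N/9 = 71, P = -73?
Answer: 1422381998/46647 ≈ 30492.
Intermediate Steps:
N = 639 (N = 9*71 = 639)
w(I) = -28/73 + I/639 (w(I) = I/639 + 28/(-73) = I*(1/639) + 28*(-1/73) = I/639 - 28/73 = -28/73 + I/639)
w(-97) + (24097 + 6396) = (-28/73 + (1/639)*(-97)) + (24097 + 6396) = (-28/73 - 97/639) + 30493 = -24973/46647 + 30493 = 1422381998/46647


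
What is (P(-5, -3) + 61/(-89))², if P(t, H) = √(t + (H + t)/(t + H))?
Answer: (61 - 178*I)²/7921 ≈ -3.5302 - 2.7416*I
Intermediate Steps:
P(t, H) = √(1 + t) (P(t, H) = √(t + (H + t)/(H + t)) = √(t + 1) = √(1 + t))
(P(-5, -3) + 61/(-89))² = (√((-3 - 5 - 5*(-3 - 5))/(-3 - 5)) + 61/(-89))² = (√((-3 - 5 - 5*(-8))/(-8)) + 61*(-1/89))² = (√(-(-3 - 5 + 40)/8) - 61/89)² = (√(-⅛*32) - 61/89)² = (√(-4) - 61/89)² = (2*I - 61/89)² = (-61/89 + 2*I)²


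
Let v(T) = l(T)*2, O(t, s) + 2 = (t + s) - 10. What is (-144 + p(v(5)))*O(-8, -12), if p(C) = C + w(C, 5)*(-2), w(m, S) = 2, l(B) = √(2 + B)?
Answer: 4736 - 64*√7 ≈ 4566.7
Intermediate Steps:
O(t, s) = -12 + s + t (O(t, s) = -2 + ((t + s) - 10) = -2 + ((s + t) - 10) = -2 + (-10 + s + t) = -12 + s + t)
v(T) = 2*√(2 + T) (v(T) = √(2 + T)*2 = 2*√(2 + T))
p(C) = -4 + C (p(C) = C + 2*(-2) = C - 4 = -4 + C)
(-144 + p(v(5)))*O(-8, -12) = (-144 + (-4 + 2*√(2 + 5)))*(-12 - 12 - 8) = (-144 + (-4 + 2*√7))*(-32) = (-148 + 2*√7)*(-32) = 4736 - 64*√7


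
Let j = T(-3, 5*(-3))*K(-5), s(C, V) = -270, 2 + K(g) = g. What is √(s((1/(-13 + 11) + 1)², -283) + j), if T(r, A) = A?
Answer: I*√165 ≈ 12.845*I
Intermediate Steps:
K(g) = -2 + g
j = 105 (j = (5*(-3))*(-2 - 5) = -15*(-7) = 105)
√(s((1/(-13 + 11) + 1)², -283) + j) = √(-270 + 105) = √(-165) = I*√165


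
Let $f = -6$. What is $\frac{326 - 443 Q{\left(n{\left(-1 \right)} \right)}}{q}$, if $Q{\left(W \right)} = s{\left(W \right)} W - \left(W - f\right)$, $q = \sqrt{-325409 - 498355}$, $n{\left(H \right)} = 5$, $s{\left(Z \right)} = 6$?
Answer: $\frac{2697 i \sqrt{205941}}{137294} \approx 8.9146 i$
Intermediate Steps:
$q = 2 i \sqrt{205941}$ ($q = \sqrt{-823764} = 2 i \sqrt{205941} \approx 907.61 i$)
$Q{\left(W \right)} = -6 + 5 W$ ($Q{\left(W \right)} = 6 W - \left(6 + W\right) = -6 + 5 W$)
$\frac{326 - 443 Q{\left(n{\left(-1 \right)} \right)}}{q} = \frac{326 - 443 \left(-6 + 5 \cdot 5\right)}{2 i \sqrt{205941}} = \left(326 - 443 \left(-6 + 25\right)\right) \left(- \frac{i \sqrt{205941}}{411882}\right) = \left(326 - 8417\right) \left(- \frac{i \sqrt{205941}}{411882}\right) = - 8091 \left(- \frac{i \sqrt{205941}}{411882}\right) = \frac{2697 i \sqrt{205941}}{137294}$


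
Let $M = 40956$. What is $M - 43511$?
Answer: $-2555$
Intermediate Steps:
$M - 43511 = 40956 - 43511 = -2555$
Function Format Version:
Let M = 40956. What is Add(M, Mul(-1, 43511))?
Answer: -2555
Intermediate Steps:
Add(M, Mul(-1, 43511)) = Add(40956, Mul(-1, 43511)) = Add(40956, -43511) = -2555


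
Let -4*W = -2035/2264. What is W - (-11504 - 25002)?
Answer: 330600371/9056 ≈ 36506.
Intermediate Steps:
W = 2035/9056 (W = -(-2035)/(4*2264) = -1/4*(-2035/2264) = 2035/9056 ≈ 0.22471)
W - (-11504 - 25002) = 2035/9056 - (-11504 - 25002) = 2035/9056 - 1*(-36506) = 2035/9056 + 36506 = 330600371/9056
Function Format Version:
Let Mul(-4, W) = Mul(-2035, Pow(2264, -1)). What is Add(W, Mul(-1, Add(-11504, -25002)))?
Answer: Rational(330600371, 9056) ≈ 36506.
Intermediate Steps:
W = Rational(2035, 9056) (W = Mul(Rational(-1, 4), Mul(-2035, Pow(2264, -1))) = Mul(Rational(-1, 4), Mul(-2035, Rational(1, 2264))) = Mul(Rational(-1, 4), Rational(-2035, 2264)) = Rational(2035, 9056) ≈ 0.22471)
Add(W, Mul(-1, Add(-11504, -25002))) = Add(Rational(2035, 9056), Mul(-1, Add(-11504, -25002))) = Add(Rational(2035, 9056), Mul(-1, -36506)) = Add(Rational(2035, 9056), 36506) = Rational(330600371, 9056)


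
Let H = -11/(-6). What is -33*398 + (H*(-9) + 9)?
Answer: -26283/2 ≈ -13142.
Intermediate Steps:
H = 11/6 (H = -11*(-⅙) = 11/6 ≈ 1.8333)
-33*398 + (H*(-9) + 9) = -33*398 + ((11/6)*(-9) + 9) = -13134 + (-33/2 + 9) = -13134 - 15/2 = -26283/2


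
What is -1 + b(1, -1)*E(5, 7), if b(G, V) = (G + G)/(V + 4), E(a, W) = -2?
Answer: -7/3 ≈ -2.3333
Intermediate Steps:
b(G, V) = 2*G/(4 + V) (b(G, V) = (2*G)/(4 + V) = 2*G/(4 + V))
-1 + b(1, -1)*E(5, 7) = -1 + (2*1/(4 - 1))*(-2) = -1 + (2*1/3)*(-2) = -1 + (2*1*(⅓))*(-2) = -1 + (⅔)*(-2) = -1 - 4/3 = -7/3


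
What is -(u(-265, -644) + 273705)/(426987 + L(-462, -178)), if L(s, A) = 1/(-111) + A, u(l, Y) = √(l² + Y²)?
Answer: -30381255/47375798 - 111*√484961/47375798 ≈ -0.64291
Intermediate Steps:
u(l, Y) = √(Y² + l²)
L(s, A) = -1/111 + A
-(u(-265, -644) + 273705)/(426987 + L(-462, -178)) = -(√((-644)² + (-265)²) + 273705)/(426987 + (-1/111 - 178)) = -(√(414736 + 70225) + 273705)/(426987 - 19759/111) = -(√484961 + 273705)/47375798/111 = -(273705 + √484961)*111/47375798 = -(30381255/47375798 + 111*√484961/47375798) = -30381255/47375798 - 111*√484961/47375798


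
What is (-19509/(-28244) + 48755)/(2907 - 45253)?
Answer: -1377055729/1196020424 ≈ -1.1514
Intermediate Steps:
(-19509/(-28244) + 48755)/(2907 - 45253) = (-19509*(-1/28244) + 48755)/(-42346) = (19509/28244 + 48755)*(-1/42346) = (1377055729/28244)*(-1/42346) = -1377055729/1196020424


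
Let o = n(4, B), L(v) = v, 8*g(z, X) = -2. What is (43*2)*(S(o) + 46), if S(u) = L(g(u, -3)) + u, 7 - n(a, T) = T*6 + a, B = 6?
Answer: 2193/2 ≈ 1096.5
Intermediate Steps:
g(z, X) = -1/4 (g(z, X) = (1/8)*(-2) = -1/4)
n(a, T) = 7 - a - 6*T (n(a, T) = 7 - (T*6 + a) = 7 - (6*T + a) = 7 - (a + 6*T) = 7 + (-a - 6*T) = 7 - a - 6*T)
o = -33 (o = 7 - 1*4 - 6*6 = 7 - 4 - 36 = -33)
S(u) = -1/4 + u
(43*2)*(S(o) + 46) = (43*2)*((-1/4 - 33) + 46) = 86*(-133/4 + 46) = 86*(51/4) = 2193/2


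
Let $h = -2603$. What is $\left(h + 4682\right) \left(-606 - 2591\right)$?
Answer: $-6646563$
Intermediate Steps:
$\left(h + 4682\right) \left(-606 - 2591\right) = \left(-2603 + 4682\right) \left(-606 - 2591\right) = 2079 \left(-3197\right) = -6646563$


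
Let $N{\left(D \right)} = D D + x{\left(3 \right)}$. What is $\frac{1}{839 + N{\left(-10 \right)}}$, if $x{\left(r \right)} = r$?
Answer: $\frac{1}{942} \approx 0.0010616$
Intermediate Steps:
$N{\left(D \right)} = 3 + D^{2}$ ($N{\left(D \right)} = D D + 3 = D^{2} + 3 = 3 + D^{2}$)
$\frac{1}{839 + N{\left(-10 \right)}} = \frac{1}{839 + \left(3 + \left(-10\right)^{2}\right)} = \frac{1}{839 + \left(3 + 100\right)} = \frac{1}{839 + 103} = \frac{1}{942}$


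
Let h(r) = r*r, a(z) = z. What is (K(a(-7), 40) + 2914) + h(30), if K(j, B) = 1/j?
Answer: 26697/7 ≈ 3813.9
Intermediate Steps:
h(r) = r²
(K(a(-7), 40) + 2914) + h(30) = (1/(-7) + 2914) + 30² = (-⅐ + 2914) + 900 = 20397/7 + 900 = 26697/7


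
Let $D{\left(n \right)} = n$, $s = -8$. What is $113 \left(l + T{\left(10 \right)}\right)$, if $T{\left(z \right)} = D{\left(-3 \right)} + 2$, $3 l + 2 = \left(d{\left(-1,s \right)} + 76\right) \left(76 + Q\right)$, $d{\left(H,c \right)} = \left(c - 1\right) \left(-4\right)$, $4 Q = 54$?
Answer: $\frac{1132147}{3} \approx 3.7738 \cdot 10^{5}$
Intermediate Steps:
$Q = \frac{27}{2}$ ($Q = \frac{1}{4} \cdot 54 = \frac{27}{2} \approx 13.5$)
$d{\left(H,c \right)} = 4 - 4 c$ ($d{\left(H,c \right)} = \left(-1 + c\right) \left(-4\right) = 4 - 4 c$)
$l = \frac{10022}{3}$ ($l = - \frac{2}{3} + \frac{\left(\left(4 - -32\right) + 76\right) \left(76 + \frac{27}{2}\right)}{3} = - \frac{2}{3} + \frac{\left(\left(4 + 32\right) + 76\right) \frac{179}{2}}{3} = - \frac{2}{3} + \frac{\left(36 + 76\right) \frac{179}{2}}{3} = - \frac{2}{3} + \frac{112 \cdot \frac{179}{2}}{3} = - \frac{2}{3} + \frac{1}{3} \cdot 10024 = - \frac{2}{3} + \frac{10024}{3} = \frac{10022}{3} \approx 3340.7$)
$T{\left(z \right)} = -1$ ($T{\left(z \right)} = -3 + 2 = -1$)
$113 \left(l + T{\left(10 \right)}\right) = 113 \left(\frac{10022}{3} - 1\right) = 113 \cdot \frac{10019}{3} = \frac{1132147}{3}$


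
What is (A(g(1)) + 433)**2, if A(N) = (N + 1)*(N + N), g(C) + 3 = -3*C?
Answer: 243049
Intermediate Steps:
g(C) = -3 - 3*C
A(N) = 2*N*(1 + N) (A(N) = (1 + N)*(2*N) = 2*N*(1 + N))
(A(g(1)) + 433)**2 = (2*(-3 - 3*1)*(1 + (-3 - 3*1)) + 433)**2 = (2*(-3 - 3)*(1 + (-3 - 3)) + 433)**2 = (2*(-6)*(1 - 6) + 433)**2 = (2*(-6)*(-5) + 433)**2 = (60 + 433)**2 = 493**2 = 243049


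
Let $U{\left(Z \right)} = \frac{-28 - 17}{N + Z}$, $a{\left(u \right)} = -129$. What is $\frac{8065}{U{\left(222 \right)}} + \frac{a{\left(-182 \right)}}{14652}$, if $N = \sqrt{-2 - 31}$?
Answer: $- \frac{64773793}{1628} - \frac{1613 i \sqrt{33}}{9} \approx -39787.0 - 1029.6 i$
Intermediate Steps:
$N = i \sqrt{33}$ ($N = \sqrt{-33} = i \sqrt{33} \approx 5.7446 i$)
$U{\left(Z \right)} = - \frac{45}{Z + i \sqrt{33}}$ ($U{\left(Z \right)} = \frac{-28 - 17}{i \sqrt{33} + Z} = - \frac{45}{Z + i \sqrt{33}}$)
$\frac{8065}{U{\left(222 \right)}} + \frac{a{\left(-182 \right)}}{14652} = \frac{8065}{\left(-45\right) \frac{1}{222 + i \sqrt{33}}} - \frac{129}{14652} = 8065 \left(- \frac{74}{15} - \frac{i \sqrt{33}}{45}\right) - \frac{43}{4884} = \left(- \frac{119362}{3} - \frac{1613 i \sqrt{33}}{9}\right) - \frac{43}{4884} = - \frac{64773793}{1628} - \frac{1613 i \sqrt{33}}{9}$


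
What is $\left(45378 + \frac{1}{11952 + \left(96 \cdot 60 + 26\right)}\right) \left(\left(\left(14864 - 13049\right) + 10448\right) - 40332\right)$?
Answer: $- \frac{22593158152585}{17738} \approx -1.2737 \cdot 10^{9}$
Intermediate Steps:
$\left(45378 + \frac{1}{11952 + \left(96 \cdot 60 + 26\right)}\right) \left(\left(\left(14864 - 13049\right) + 10448\right) - 40332\right) = \left(45378 + \frac{1}{11952 + \left(5760 + 26\right)}\right) \left(\left(1815 + 10448\right) - 40332\right) = \left(45378 + \frac{1}{11952 + 5786}\right) \left(12263 - 40332\right) = \left(45378 + \frac{1}{17738}\right) \left(-28069\right) = \frac{804914965}{17738} \left(-28069\right) = - \frac{22593158152585}{17738}$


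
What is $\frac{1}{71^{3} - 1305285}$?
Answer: $- \frac{1}{947374} \approx -1.0555 \cdot 10^{-6}$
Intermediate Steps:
$\frac{1}{71^{3} - 1305285} = \frac{1}{357911 - 1305285} = \frac{1}{-947374} = - \frac{1}{947374}$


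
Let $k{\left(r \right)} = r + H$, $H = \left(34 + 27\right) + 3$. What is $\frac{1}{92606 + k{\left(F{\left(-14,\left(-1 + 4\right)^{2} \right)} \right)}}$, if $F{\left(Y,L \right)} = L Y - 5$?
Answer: $\frac{1}{92539} \approx 1.0806 \cdot 10^{-5}$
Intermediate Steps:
$H = 64$ ($H = 61 + 3 = 64$)
$F{\left(Y,L \right)} = -5 + L Y$
$k{\left(r \right)} = 64 + r$ ($k{\left(r \right)} = r + 64 = 64 + r$)
$\frac{1}{92606 + k{\left(F{\left(-14,\left(-1 + 4\right)^{2} \right)} \right)}} = \frac{1}{92606 + \left(64 + \left(-5 + \left(-1 + 4\right)^{2} \left(-14\right)\right)\right)} = \frac{1}{92606 + \left(64 + \left(-5 + 3^{2} \left(-14\right)\right)\right)} = \frac{1}{92606 + \left(64 + \left(-5 + 9 \left(-14\right)\right)\right)} = \frac{1}{92606 + \left(64 - 131\right)} = \frac{1}{92606 - 67} = \frac{1}{92539}$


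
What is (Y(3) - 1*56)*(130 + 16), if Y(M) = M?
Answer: -7738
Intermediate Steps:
(Y(3) - 1*56)*(130 + 16) = (3 - 1*56)*(130 + 16) = (3 - 56)*146 = -53*146 = -7738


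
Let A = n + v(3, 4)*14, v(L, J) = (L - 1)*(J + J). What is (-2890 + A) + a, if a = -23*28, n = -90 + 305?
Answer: -3095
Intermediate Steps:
v(L, J) = 2*J*(-1 + L) (v(L, J) = (-1 + L)*(2*J) = 2*J*(-1 + L))
n = 215
A = 439 (A = 215 + (2*4*(-1 + 3))*14 = 215 + (2*4*2)*14 = 215 + 16*14 = 215 + 224 = 439)
a = -644
(-2890 + A) + a = (-2890 + 439) - 644 = -2451 - 644 = -3095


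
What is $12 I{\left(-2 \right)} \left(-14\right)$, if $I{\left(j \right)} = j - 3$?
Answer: $840$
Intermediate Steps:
$I{\left(j \right)} = -3 + j$ ($I{\left(j \right)} = j - 3 = -3 + j$)
$12 I{\left(-2 \right)} \left(-14\right) = 12 \left(-3 - 2\right) \left(-14\right) = 12 \left(-5\right) \left(-14\right) = \left(-60\right) \left(-14\right) = 840$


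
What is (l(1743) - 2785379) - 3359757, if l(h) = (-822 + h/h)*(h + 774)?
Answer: -8211593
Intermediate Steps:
l(h) = -635454 - 821*h (l(h) = (-822 + 1)*(774 + h) = -821*(774 + h) = -635454 - 821*h)
(l(1743) - 2785379) - 3359757 = ((-635454 - 821*1743) - 2785379) - 3359757 = ((-635454 - 1431003) - 2785379) - 3359757 = (-2066457 - 2785379) - 3359757 = -4851836 - 3359757 = -8211593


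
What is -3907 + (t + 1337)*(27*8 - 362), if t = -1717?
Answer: 51573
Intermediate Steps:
-3907 + (t + 1337)*(27*8 - 362) = -3907 + (-1717 + 1337)*(27*8 - 362) = -3907 - 380*(216 - 362) = -3907 - 380*(-146) = -3907 + 55480 = 51573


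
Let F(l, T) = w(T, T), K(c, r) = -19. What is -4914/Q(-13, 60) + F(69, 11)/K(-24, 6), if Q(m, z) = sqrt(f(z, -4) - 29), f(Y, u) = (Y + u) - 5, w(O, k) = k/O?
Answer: -1/19 - 2457*sqrt(22)/11 ≈ -1047.7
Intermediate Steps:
f(Y, u) = -5 + Y + u
F(l, T) = 1 (F(l, T) = T/T = 1)
Q(m, z) = sqrt(-38 + z) (Q(m, z) = sqrt((-5 + z - 4) - 29) = sqrt((-9 + z) - 29) = sqrt(-38 + z))
-4914/Q(-13, 60) + F(69, 11)/K(-24, 6) = -4914/sqrt(-38 + 60) + 1/(-19) = -4914*sqrt(22)/22 + 1*(-1/19) = -2457*sqrt(22)/11 - 1/19 = -1/19 - 2457*sqrt(22)/11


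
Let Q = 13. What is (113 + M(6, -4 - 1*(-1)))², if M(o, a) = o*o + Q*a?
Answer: 12100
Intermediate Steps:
M(o, a) = o² + 13*a (M(o, a) = o*o + 13*a = o² + 13*a)
(113 + M(6, -4 - 1*(-1)))² = (113 + (6² + 13*(-4 - 1*(-1))))² = (113 + (36 + 13*(-4 + 1)))² = (113 + (36 + 13*(-3)))² = (113 + (36 - 39))² = (113 - 3)² = 110² = 12100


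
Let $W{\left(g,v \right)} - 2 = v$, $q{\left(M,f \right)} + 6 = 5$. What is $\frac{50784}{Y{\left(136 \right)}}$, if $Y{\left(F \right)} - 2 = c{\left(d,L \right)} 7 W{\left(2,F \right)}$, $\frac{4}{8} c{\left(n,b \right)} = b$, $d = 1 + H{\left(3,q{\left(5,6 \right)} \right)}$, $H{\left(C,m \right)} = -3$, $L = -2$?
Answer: $- \frac{25392}{1931} \approx -13.15$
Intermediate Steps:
$q{\left(M,f \right)} = -1$ ($q{\left(M,f \right)} = -6 + 5 = -1$)
$d = -2$ ($d = 1 - 3 = -2$)
$W{\left(g,v \right)} = 2 + v$
$c{\left(n,b \right)} = 2 b$
$Y{\left(F \right)} = -54 - 28 F$ ($Y{\left(F \right)} = 2 + 2 \left(-2\right) 7 \left(2 + F\right) = 2 + \left(-4\right) 7 \left(2 + F\right) = 2 - 28 \left(2 + F\right) = 2 - \left(56 + 28 F\right) = -54 - 28 F$)
$\frac{50784}{Y{\left(136 \right)}} = \frac{50784}{-54 - 3808} = \frac{50784}{-3862} = 50784 \left(- \frac{1}{3862}\right) = - \frac{25392}{1931}$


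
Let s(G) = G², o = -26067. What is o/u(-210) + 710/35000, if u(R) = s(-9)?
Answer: -30409583/94500 ≈ -321.79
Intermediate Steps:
u(R) = 81 (u(R) = (-9)² = 81)
o/u(-210) + 710/35000 = -26067/81 + 710/35000 = -26067*1/81 + 710*(1/35000) = -8689/27 + 71/3500 = -30409583/94500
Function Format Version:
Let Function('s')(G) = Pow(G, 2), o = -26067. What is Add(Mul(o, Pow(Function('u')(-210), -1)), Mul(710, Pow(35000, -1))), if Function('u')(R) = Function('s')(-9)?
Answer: Rational(-30409583, 94500) ≈ -321.79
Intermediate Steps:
Function('u')(R) = 81 (Function('u')(R) = Pow(-9, 2) = 81)
Add(Mul(o, Pow(Function('u')(-210), -1)), Mul(710, Pow(35000, -1))) = Add(Mul(-26067, Pow(81, -1)), Mul(710, Pow(35000, -1))) = Add(Mul(-26067, Rational(1, 81)), Mul(710, Rational(1, 35000))) = Add(Rational(-8689, 27), Rational(71, 3500)) = Rational(-30409583, 94500)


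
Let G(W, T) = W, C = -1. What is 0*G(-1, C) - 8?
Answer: -8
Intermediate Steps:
0*G(-1, C) - 8 = 0*(-1) - 8 = 0 - 8 = -8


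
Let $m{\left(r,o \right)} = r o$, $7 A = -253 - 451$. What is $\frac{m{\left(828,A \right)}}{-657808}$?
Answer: $\frac{36432}{287791} \approx 0.12659$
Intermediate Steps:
$A = - \frac{704}{7}$ ($A = \frac{-253 - 451}{7} = \frac{1}{7} \left(-704\right) = - \frac{704}{7} \approx -100.57$)
$m{\left(r,o \right)} = o r$
$\frac{m{\left(828,A \right)}}{-657808} = \frac{\left(- \frac{704}{7}\right) 828}{-657808} = \left(- \frac{582912}{7}\right) \left(- \frac{1}{657808}\right) = \frac{36432}{287791}$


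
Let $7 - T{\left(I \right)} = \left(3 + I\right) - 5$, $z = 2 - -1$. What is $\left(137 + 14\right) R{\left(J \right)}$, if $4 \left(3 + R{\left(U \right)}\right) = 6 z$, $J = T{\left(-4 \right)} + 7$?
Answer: $\frac{453}{2} \approx 226.5$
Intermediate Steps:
$z = 3$ ($z = 2 + 1 = 3$)
$T{\left(I \right)} = 9 - I$ ($T{\left(I \right)} = 7 - \left(\left(3 + I\right) - 5\right) = 7 - \left(-2 + I\right) = 9 - I$)
$J = 20$ ($J = \left(9 - -4\right) + 7 = \left(9 + 4\right) + 7 = 13 + 7 = 20$)
$R{\left(U \right)} = \frac{3}{2}$ ($R{\left(U \right)} = -3 + \frac{6 \cdot 3}{4} = -3 + \frac{1}{4} \cdot 18 = -3 + \frac{9}{2} = \frac{3}{2}$)
$\left(137 + 14\right) R{\left(J \right)} = \left(137 + 14\right) \frac{3}{2} = 151 \cdot \frac{3}{2} = \frac{453}{2}$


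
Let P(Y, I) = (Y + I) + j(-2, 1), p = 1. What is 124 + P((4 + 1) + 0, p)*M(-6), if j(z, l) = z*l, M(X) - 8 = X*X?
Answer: 300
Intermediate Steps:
M(X) = 8 + X**2 (M(X) = 8 + X*X = 8 + X**2)
j(z, l) = l*z
P(Y, I) = -2 + I + Y (P(Y, I) = (Y + I) + 1*(-2) = (I + Y) - 2 = -2 + I + Y)
124 + P((4 + 1) + 0, p)*M(-6) = 124 + (-2 + 1 + ((4 + 1) + 0))*(8 + (-6)**2) = 124 + (-2 + 1 + (5 + 0))*(8 + 36) = 124 + (-2 + 1 + 5)*44 = 124 + 4*44 = 124 + 176 = 300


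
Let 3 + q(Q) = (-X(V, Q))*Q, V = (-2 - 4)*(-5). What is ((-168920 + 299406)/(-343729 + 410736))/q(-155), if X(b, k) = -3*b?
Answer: -130486/934948671 ≈ -0.00013956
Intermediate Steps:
V = 30 (V = -6*(-5) = 30)
q(Q) = -3 + 90*Q (q(Q) = -3 + (-(-3)*30)*Q = -3 + (-1*(-90))*Q = -3 + 90*Q)
((-168920 + 299406)/(-343729 + 410736))/q(-155) = ((-168920 + 299406)/(-343729 + 410736))/(-3 + 90*(-155)) = (130486/67007)/(-3 - 13950) = (130486*(1/67007))/(-13953) = (130486/67007)*(-1/13953) = -130486/934948671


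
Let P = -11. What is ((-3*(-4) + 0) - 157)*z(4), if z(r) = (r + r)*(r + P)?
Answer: 8120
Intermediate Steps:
z(r) = 2*r*(-11 + r) (z(r) = (r + r)*(r - 11) = (2*r)*(-11 + r) = 2*r*(-11 + r))
((-3*(-4) + 0) - 157)*z(4) = ((-3*(-4) + 0) - 157)*(2*4*(-11 + 4)) = ((12 + 0) - 157)*(2*4*(-7)) = (12 - 157)*(-56) = -145*(-56) = 8120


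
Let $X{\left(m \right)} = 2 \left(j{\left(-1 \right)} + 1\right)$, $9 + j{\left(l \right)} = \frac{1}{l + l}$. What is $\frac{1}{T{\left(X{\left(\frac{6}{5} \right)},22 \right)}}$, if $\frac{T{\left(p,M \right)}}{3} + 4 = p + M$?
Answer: $\frac{1}{3} \approx 0.33333$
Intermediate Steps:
$j{\left(l \right)} = -9 + \frac{1}{2 l}$ ($j{\left(l \right)} = -9 + \frac{1}{l + l} = -9 + \frac{1}{2 l}$)
$X{\left(m \right)} = -17$ ($X{\left(m \right)} = 2 \left(\left(-9 + \frac{1}{2 \left(-1\right)}\right) + 1\right) = 2 \left(\left(-9 + \frac{1}{2} \left(-1\right)\right) + 1\right) = 2 \left(\left(-9 - \frac{1}{2}\right) + 1\right) = 2 \left(- \frac{19}{2} + 1\right) = 2 \left(- \frac{17}{2}\right) = -17$)
$T{\left(p,M \right)} = -12 + 3 M + 3 p$ ($T{\left(p,M \right)} = -12 + 3 \left(p + M\right) = -12 + 3 \left(M + p\right) = -12 + \left(3 M + 3 p\right) = -12 + 3 M + 3 p$)
$\frac{1}{T{\left(X{\left(\frac{6}{5} \right)},22 \right)}} = \frac{1}{-12 + 3 \cdot 22 + 3 \left(-17\right)} = \frac{1}{-12 + 66 - 51} = \frac{1}{3}$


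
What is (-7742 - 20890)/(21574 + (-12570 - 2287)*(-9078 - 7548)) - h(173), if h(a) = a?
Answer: -5342115040/30879257 ≈ -173.00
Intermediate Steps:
(-7742 - 20890)/(21574 + (-12570 - 2287)*(-9078 - 7548)) - h(173) = (-7742 - 20890)/(21574 + (-12570 - 2287)*(-9078 - 7548)) - 1*173 = -28632/(21574 - 14857*(-16626)) - 173 = -28632/(21574 + 247012482) - 173 = -28632/247034056 - 173 = -28632*1/247034056 - 173 = -3579/30879257 - 173 = -5342115040/30879257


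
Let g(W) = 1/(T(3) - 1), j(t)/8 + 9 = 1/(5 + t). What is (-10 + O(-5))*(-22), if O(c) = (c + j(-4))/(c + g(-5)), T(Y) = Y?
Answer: -352/3 ≈ -117.33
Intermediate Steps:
j(t) = -72 + 8/(5 + t)
g(W) = ½ (g(W) = 1/(3 - 1) = 1/2 = ½)
O(c) = (-64 + c)/(½ + c) (O(c) = (c + 8*(-44 - 9*(-4))/(5 - 4))/(c + ½) = (c + 8*(-44 + 36)/1)/(½ + c) = (c + 8*1*(-8))/(½ + c) = (c - 64)/(½ + c) = (-64 + c)/(½ + c))
(-10 + O(-5))*(-22) = (-10 + 2*(-64 - 5)/(1 + 2*(-5)))*(-22) = (-10 + 2*(-69)/(1 - 10))*(-22) = (-10 + 2*(-69)/(-9))*(-22) = (-10 + 2*(-⅑)*(-69))*(-22) = (-10 + 46/3)*(-22) = (16/3)*(-22) = -352/3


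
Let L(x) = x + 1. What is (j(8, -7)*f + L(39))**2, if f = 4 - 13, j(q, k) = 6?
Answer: 196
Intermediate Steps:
L(x) = 1 + x
f = -9
(j(8, -7)*f + L(39))**2 = (6*(-9) + (1 + 39))**2 = (-54 + 40)**2 = (-14)**2 = 196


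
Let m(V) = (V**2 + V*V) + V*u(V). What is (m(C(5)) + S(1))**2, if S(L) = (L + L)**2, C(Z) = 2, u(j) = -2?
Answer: 64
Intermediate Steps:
S(L) = 4*L**2 (S(L) = (2*L)**2 = 4*L**2)
m(V) = -2*V + 2*V**2 (m(V) = (V**2 + V*V) + V*(-2) = (V**2 + V**2) - 2*V = 2*V**2 - 2*V = -2*V + 2*V**2)
(m(C(5)) + S(1))**2 = (2*2*(-1 + 2) + 4*1**2)**2 = (2*2*1 + 4*1)**2 = (4 + 4)**2 = 8**2 = 64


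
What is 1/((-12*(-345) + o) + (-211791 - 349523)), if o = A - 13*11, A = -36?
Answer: -1/557353 ≈ -1.7942e-6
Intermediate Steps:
o = -179 (o = -36 - 13*11 = -36 - 143 = -179)
1/((-12*(-345) + o) + (-211791 - 349523)) = 1/((-12*(-345) - 179) + (-211791 - 349523)) = 1/((4140 - 179) - 561314) = 1/(3961 - 561314) = 1/(-557353) = -1/557353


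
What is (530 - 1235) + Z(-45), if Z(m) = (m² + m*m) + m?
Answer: 3300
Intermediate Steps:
Z(m) = m + 2*m² (Z(m) = (m² + m²) + m = 2*m² + m = m + 2*m²)
(530 - 1235) + Z(-45) = (530 - 1235) - 45*(1 + 2*(-45)) = -705 - 45*(1 - 90) = -705 - 45*(-89) = -705 + 4005 = 3300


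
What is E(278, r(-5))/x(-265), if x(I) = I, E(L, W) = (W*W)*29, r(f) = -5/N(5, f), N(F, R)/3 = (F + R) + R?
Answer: -29/2385 ≈ -0.012159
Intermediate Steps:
N(F, R) = 3*F + 6*R (N(F, R) = 3*((F + R) + R) = 3*(F + 2*R) = 3*F + 6*R)
r(f) = -5/(15 + 6*f) (r(f) = -5/(3*5 + 6*f) = -5/(15 + 6*f))
E(L, W) = 29*W² (E(L, W) = W²*29 = 29*W²)
E(278, r(-5))/x(-265) = (29*(-5/(15 + 6*(-5)))²)/(-265) = (29*(-5/(15 - 30))²)*(-1/265) = (29*(-5/(-15))²)*(-1/265) = (29*(-5*(-1/15))²)*(-1/265) = (29*(⅓)²)*(-1/265) = (29*(⅑))*(-1/265) = (29/9)*(-1/265) = -29/2385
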